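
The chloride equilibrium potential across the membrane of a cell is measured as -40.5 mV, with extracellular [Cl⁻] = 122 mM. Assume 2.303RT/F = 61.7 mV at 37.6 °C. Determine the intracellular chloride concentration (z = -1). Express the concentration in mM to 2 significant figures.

27 mM

Nernst: E = (61.7/-1) · log₁₀([out]/[in]), so log₁₀([out]/[in]) = -40.5 × -1 / 61.7 = 0.6564.
[out]/[in] = 10^(0.6564) = 4.533.
[in] = 122 / 4.533 = 26.91 mM.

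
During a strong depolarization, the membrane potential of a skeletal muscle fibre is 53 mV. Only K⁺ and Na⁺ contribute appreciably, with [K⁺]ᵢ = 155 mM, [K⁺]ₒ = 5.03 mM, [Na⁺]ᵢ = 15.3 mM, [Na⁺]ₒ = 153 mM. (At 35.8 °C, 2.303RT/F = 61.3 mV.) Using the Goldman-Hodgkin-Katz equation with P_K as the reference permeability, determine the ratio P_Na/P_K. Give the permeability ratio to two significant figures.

Let α = P_Na/P_K. GHK: Vm = 61.3·log₁₀[(Kₒ + α·Naₒ)/(Kᵢ + α·Naᵢ)].
10^(Vm/61.3) = 10^(53.0/61.3) = 7.3215
So 7.3215·(Kᵢ + α·Naᵢ) = Kₒ + α·Naₒ → α = (7.3215·155.0 − 5.03) / (153.0 − 7.3215·15.3)
α = (1135 − 5.03) / (153.0 − 112) = 1130/40.98 = 27.57

28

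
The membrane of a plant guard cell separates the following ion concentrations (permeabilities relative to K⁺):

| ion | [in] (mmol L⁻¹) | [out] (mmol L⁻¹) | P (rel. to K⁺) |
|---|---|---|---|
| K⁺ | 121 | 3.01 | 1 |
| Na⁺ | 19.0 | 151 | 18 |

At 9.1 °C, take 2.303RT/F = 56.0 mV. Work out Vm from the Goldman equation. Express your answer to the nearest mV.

43 mV

Vm = 56.0 · log₁₀[(Σ P·[cation]ₒ + Σ P·[anion]ᵢ) / (Σ P·[cation]ᵢ + Σ P·[anion]ₒ)]
Numerator = 1×3.01 + 18×151 = 2721
Denominator = 1×121 + 18×19.0 = 463
Vm = 56.0 · log₁₀(5.8769) = 56.0 × (0.7691) = 43.07 mV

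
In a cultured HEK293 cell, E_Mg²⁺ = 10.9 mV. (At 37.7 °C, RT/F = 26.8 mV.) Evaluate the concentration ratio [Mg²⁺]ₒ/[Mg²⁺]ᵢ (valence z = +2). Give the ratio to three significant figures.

2.26

ln([out]/[in]) = E·z/(26.8) = 10.9 × 2 / 26.8 = 0.8134
[out]/[in] = e^(0.8134) = 2.256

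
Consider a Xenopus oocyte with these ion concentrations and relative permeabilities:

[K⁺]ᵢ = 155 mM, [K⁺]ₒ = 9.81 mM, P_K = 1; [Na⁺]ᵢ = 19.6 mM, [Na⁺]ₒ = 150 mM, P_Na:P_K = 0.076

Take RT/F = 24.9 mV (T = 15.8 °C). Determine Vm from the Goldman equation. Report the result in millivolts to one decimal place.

-49.8 mV

Vm = 24.9 · ln[(Σ P·[cation]ₒ + Σ P·[anion]ᵢ) / (Σ P·[cation]ᵢ + Σ P·[anion]ₒ)]
Numerator = 1×9.81 + 0.076×150 = 21.21
Denominator = 1×155 + 0.076×19.6 = 156.5
Vm = 24.9 · ln(0.13554) = 24.9 × (-1.9985) = -49.76 mV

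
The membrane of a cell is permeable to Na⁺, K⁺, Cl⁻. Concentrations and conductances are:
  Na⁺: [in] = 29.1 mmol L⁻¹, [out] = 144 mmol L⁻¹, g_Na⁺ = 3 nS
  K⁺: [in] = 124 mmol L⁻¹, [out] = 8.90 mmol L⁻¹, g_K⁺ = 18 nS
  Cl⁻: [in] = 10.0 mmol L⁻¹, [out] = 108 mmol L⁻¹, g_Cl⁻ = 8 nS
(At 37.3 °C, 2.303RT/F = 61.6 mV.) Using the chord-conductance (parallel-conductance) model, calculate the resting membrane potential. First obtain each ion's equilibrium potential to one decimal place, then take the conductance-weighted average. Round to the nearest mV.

-57 mV

E_Na⁺ = (61.6/1)·log₁₀(144/29.1) = 42.8 mV
E_K⁺ = (61.6/1)·log₁₀(8.90/124) = -70.5 mV
E_Cl⁻ = (61.6/-1)·log₁₀(108/10.0) = -63.7 mV
Vm = (Σ gᵢEᵢ)/(Σ gᵢ) = (3·42.8 + 18·-70.5 + 8·-63.7) / (3 + 18 + 8)
= -1650.20 / 29 = -56.90 mV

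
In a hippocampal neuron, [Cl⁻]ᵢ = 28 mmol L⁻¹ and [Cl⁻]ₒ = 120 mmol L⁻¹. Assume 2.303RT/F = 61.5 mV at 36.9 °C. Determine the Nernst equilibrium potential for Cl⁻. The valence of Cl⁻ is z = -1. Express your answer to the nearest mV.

E = (61.5/z) · log₁₀([Cl⁻]_out/[Cl⁻]_in) with z = -1.
For an anion, dividing by z = -1 reverses the sign.
= (61.5/-1) · log₁₀(120/28) = -61.50 · log₁₀(4.286)
= -61.50 · (0.6320) = -38.87 mV

-39 mV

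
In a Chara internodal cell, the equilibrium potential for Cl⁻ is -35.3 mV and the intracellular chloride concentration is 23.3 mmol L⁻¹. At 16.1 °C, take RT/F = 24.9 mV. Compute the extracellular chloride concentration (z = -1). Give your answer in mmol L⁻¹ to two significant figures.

Nernst: E = (24.9/-1) · ln([out]/[in]), so ln([out]/[in]) = -35.3 × -1 / 24.9 = 1.4177.
[out]/[in] = e^(1.4177) = 4.127.
[out] = 4.127 × 23.3 = 96.17 mmol L⁻¹.

96 mmol L⁻¹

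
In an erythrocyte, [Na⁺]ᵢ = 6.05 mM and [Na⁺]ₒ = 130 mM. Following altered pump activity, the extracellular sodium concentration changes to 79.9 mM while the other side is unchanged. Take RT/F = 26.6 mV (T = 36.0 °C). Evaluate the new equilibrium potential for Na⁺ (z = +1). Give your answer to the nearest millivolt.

After the shift: [Na⁺]_out = 79.9, [Na⁺]_in = 6.05 mM.
E_new = (26.6/1)·ln(79.9/6.05) = 26.60 · (2.5807) = 68.65 mV

69 mV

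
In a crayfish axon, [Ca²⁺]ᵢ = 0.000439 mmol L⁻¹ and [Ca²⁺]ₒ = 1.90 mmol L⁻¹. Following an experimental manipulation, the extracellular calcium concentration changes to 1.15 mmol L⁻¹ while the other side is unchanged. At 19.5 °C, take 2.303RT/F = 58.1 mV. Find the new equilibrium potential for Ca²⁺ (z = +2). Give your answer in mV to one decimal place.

After the shift: [Ca²⁺]_out = 1.15, [Ca²⁺]_in = 0.000439 mmol L⁻¹.
E_new = (58.1/2)·log₁₀(1.15/0.000439) = 29.05 · (3.4182) = 99.30 mV

99.3 mV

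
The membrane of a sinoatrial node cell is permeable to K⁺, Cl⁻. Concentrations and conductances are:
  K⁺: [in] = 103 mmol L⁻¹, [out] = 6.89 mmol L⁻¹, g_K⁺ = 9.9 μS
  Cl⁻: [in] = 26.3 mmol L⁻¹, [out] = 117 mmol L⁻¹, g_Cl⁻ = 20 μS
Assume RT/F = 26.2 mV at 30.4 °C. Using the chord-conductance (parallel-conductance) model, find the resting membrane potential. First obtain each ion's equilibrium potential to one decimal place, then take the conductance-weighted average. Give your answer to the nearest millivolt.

E_K⁺ = (26.2/1)·ln(6.89/103) = -70.9 mV
E_Cl⁻ = (26.2/-1)·ln(117/26.3) = -39.1 mV
Vm = (Σ gᵢEᵢ)/(Σ gᵢ) = (9.9·-70.9 + 20·-39.1) / (9.9 + 20)
= -1483.91 / 29.9 = -49.63 mV

-50 mV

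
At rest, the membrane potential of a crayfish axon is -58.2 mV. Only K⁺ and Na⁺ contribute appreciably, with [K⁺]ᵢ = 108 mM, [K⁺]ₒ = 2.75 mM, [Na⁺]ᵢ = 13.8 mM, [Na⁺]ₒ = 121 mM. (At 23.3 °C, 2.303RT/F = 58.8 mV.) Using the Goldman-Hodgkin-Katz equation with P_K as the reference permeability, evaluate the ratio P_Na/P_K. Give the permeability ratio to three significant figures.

Let α = P_Na/P_K. GHK: Vm = 58.8·log₁₀[(Kₒ + α·Naₒ)/(Kᵢ + α·Naᵢ)].
10^(Vm/58.8) = 10^(-58.2/58.8) = 0.10238
So 0.10238·(Kᵢ + α·Naᵢ) = Kₒ + α·Naₒ → α = (0.10238·108.0 − 2.75) / (121.0 − 0.10238·13.8)
α = (11.06 − 2.75) / (121.0 − 1.413) = 8.307/119.6 = 0.06946

0.0695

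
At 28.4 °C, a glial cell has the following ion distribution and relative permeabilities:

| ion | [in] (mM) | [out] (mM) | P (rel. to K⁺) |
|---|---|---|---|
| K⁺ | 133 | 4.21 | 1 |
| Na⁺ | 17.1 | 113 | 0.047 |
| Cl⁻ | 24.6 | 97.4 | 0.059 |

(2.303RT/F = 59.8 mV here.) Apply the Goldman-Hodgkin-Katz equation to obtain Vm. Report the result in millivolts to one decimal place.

-66.0 mV

Vm = 59.8 · log₁₀[(Σ P·[cation]ₒ + Σ P·[anion]ᵢ) / (Σ P·[cation]ᵢ + Σ P·[anion]ₒ)]
Numerator = 1×4.21 + 0.047×113 + 0.059×24.6 = 10.97
Denominator = 1×133 + 0.047×17.1 + 0.059×97.4 = 139.6
Vm = 59.8 · log₁₀(0.078627) = 59.8 × (-1.1044) = -66.04 mV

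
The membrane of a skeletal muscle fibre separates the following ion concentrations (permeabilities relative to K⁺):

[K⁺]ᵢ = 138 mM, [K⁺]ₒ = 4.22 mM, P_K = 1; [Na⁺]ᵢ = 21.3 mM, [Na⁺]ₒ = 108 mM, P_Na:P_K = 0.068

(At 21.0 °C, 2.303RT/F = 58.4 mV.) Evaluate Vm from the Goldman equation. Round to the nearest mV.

-63 mV

Vm = 58.4 · log₁₀[(Σ P·[cation]ₒ + Σ P·[anion]ᵢ) / (Σ P·[cation]ᵢ + Σ P·[anion]ₒ)]
Numerator = 1×4.22 + 0.068×108 = 11.56
Denominator = 1×138 + 0.068×21.3 = 139.4
Vm = 58.4 · log₁₀(0.082927) = 58.4 × (-1.0813) = -63.15 mV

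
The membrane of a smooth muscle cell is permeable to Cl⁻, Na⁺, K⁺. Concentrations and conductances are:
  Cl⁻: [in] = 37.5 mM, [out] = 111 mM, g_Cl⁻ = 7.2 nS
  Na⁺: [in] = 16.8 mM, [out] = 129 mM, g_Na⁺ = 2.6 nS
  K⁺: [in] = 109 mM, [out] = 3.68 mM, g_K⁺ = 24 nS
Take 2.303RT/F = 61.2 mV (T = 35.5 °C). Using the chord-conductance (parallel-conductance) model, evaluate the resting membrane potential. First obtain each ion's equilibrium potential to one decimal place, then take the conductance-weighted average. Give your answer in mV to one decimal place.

-65.9 mV

E_Cl⁻ = (61.2/-1)·log₁₀(111/37.5) = -28.8 mV
E_Na⁺ = (61.2/1)·log₁₀(129/16.8) = 54.2 mV
E_K⁺ = (61.2/1)·log₁₀(3.68/109) = -90.1 mV
Vm = (Σ gᵢEᵢ)/(Σ gᵢ) = (7.2·-28.8 + 2.6·54.2 + 24·-90.1) / (7.2 + 2.6 + 24)
= -2228.84 / 33.8 = -65.94 mV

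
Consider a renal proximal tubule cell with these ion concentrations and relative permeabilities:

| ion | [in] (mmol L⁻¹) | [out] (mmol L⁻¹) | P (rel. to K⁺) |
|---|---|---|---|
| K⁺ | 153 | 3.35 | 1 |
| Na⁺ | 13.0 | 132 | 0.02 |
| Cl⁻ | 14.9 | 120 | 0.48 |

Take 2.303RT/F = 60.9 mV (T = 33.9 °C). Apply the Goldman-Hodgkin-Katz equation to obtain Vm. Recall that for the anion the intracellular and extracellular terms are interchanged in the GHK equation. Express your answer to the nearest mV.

-73 mV

Vm = 60.9 · log₁₀[(Σ P·[cation]ₒ + Σ P·[anion]ᵢ) / (Σ P·[cation]ᵢ + Σ P·[anion]ₒ)]
Numerator = 1×3.35 + 0.02×132 + 0.48×14.9 = 13.14
Denominator = 1×153 + 0.02×13.0 + 0.48×120 = 210.9
Vm = 60.9 · log₁₀(0.062326) = 60.9 × (-1.2053) = -73.40 mV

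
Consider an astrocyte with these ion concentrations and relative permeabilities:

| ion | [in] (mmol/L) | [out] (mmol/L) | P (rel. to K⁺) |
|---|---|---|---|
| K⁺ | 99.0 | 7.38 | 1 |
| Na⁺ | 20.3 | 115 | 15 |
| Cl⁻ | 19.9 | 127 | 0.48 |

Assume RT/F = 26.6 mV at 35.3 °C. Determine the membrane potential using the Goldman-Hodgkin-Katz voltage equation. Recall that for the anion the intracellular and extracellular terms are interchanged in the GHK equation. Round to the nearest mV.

35 mV

Vm = 26.6 · ln[(Σ P·[cation]ₒ + Σ P·[anion]ᵢ) / (Σ P·[cation]ᵢ + Σ P·[anion]ₒ)]
Numerator = 1×7.38 + 15×115 + 0.48×19.9 = 1742
Denominator = 1×99.0 + 15×20.3 + 0.48×127 = 464.5
Vm = 26.6 · ln(3.7504) = 26.6 × (1.3219) = 35.16 mV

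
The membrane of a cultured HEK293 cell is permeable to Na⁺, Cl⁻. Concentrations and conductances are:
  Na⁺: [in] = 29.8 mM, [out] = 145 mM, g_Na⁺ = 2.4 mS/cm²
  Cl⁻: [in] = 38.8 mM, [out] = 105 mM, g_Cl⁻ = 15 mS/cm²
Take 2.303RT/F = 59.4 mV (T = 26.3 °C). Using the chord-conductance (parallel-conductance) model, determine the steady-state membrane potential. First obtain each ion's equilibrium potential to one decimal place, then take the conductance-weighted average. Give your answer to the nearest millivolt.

-17 mV

E_Na⁺ = (59.4/1)·log₁₀(145/29.8) = 40.8 mV
E_Cl⁻ = (59.4/-1)·log₁₀(105/38.8) = -25.7 mV
Vm = (Σ gᵢEᵢ)/(Σ gᵢ) = (2.4·40.8 + 15·-25.7) / (2.4 + 15)
= -287.58 / 17.4 = -16.53 mV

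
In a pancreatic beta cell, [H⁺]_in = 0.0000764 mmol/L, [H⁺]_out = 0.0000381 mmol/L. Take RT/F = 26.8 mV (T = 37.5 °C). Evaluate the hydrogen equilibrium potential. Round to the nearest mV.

E = (26.8/z) · ln([H⁺]_out/[H⁺]_in) with z = +1.
= (26.8/1) · ln(0.0000381/0.0000764) = 26.80 · ln(0.4987)
= 26.80 · (-0.6958) = -18.65 mV

-19 mV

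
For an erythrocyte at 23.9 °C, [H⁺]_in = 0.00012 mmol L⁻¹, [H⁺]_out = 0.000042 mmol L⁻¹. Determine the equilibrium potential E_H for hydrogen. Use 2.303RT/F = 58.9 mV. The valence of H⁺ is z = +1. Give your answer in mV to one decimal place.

-26.9 mV

E = (58.9/z) · log₁₀([H⁺]_out/[H⁺]_in) with z = +1.
= (58.9/1) · log₁₀(0.000042/0.00012) = 58.90 · log₁₀(0.35)
= 58.90 · (-0.4559) = -26.85 mV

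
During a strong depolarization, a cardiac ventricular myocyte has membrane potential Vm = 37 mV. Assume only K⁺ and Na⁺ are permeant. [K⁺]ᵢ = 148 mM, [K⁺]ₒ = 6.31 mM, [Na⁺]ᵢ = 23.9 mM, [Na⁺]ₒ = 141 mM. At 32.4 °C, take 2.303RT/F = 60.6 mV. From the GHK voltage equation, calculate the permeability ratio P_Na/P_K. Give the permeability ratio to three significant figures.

13.7

Let α = P_Na/P_K. GHK: Vm = 60.6·log₁₀[(Kₒ + α·Naₒ)/(Kᵢ + α·Naᵢ)].
10^(Vm/60.6) = 10^(37.0/60.6) = 4.0791
So 4.0791·(Kᵢ + α·Naᵢ) = Kₒ + α·Naₒ → α = (4.0791·148.0 − 6.31) / (141.0 − 4.0791·23.9)
α = (603.7 − 6.31) / (141.0 − 97.49) = 597.4/43.51 = 13.73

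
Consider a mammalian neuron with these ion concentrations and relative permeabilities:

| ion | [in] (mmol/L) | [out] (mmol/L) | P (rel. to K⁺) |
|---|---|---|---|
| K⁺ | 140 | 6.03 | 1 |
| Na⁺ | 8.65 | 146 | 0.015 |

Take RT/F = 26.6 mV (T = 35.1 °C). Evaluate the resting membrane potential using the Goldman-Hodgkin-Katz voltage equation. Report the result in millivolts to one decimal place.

Vm = 26.6 · ln[(Σ P·[cation]ₒ + Σ P·[anion]ᵢ) / (Σ P·[cation]ᵢ + Σ P·[anion]ₒ)]
Numerator = 1×6.03 + 0.015×146 = 8.22
Denominator = 1×140 + 0.015×8.65 = 140.1
Vm = 26.6 · ln(0.05866) = 26.6 × (-2.8360) = -75.44 mV

-75.4 mV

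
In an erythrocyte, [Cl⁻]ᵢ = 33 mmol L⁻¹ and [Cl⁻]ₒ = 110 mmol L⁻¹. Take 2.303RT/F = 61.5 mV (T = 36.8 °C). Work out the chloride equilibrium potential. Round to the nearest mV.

E = (61.5/z) · log₁₀([Cl⁻]_out/[Cl⁻]_in) with z = -1.
For an anion, dividing by z = -1 reverses the sign.
= (61.5/-1) · log₁₀(110/33) = -61.50 · log₁₀(3.333)
= -61.50 · (0.5229) = -32.16 mV

-32 mV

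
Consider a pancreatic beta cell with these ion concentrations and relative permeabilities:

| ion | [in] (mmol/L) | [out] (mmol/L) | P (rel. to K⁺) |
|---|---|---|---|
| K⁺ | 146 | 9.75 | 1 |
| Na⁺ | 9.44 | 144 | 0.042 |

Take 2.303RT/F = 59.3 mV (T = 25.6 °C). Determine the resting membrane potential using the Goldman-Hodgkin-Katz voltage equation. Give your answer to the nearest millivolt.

-57 mV

Vm = 59.3 · log₁₀[(Σ P·[cation]ₒ + Σ P·[anion]ᵢ) / (Σ P·[cation]ᵢ + Σ P·[anion]ₒ)]
Numerator = 1×9.75 + 0.042×144 = 15.8
Denominator = 1×146 + 0.042×9.44 = 146.4
Vm = 59.3 · log₁₀(0.10791) = 59.3 × (-0.9669) = -57.34 mV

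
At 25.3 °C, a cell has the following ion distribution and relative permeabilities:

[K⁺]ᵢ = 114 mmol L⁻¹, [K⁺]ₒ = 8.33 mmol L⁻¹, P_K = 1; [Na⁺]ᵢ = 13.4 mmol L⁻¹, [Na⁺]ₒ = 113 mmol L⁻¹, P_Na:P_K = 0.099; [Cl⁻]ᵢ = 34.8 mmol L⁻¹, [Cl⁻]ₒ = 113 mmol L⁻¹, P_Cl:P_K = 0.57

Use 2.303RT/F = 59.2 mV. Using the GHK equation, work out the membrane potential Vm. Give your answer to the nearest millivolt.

Vm = 59.2 · log₁₀[(Σ P·[cation]ₒ + Σ P·[anion]ᵢ) / (Σ P·[cation]ᵢ + Σ P·[anion]ₒ)]
Numerator = 1×8.33 + 0.099×113 + 0.57×34.8 = 39.35
Denominator = 1×114 + 0.099×13.4 + 0.57×113 = 179.7
Vm = 59.2 · log₁₀(0.21895) = 59.2 × (-0.6597) = -39.05 mV

-39 mV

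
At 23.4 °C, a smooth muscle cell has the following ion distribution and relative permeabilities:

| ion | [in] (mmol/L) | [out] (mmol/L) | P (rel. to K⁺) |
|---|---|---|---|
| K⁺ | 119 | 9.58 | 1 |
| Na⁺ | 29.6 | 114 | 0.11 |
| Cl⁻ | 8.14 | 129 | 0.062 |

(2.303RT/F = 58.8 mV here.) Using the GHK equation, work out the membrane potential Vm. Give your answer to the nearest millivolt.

Vm = 58.8 · log₁₀[(Σ P·[cation]ₒ + Σ P·[anion]ᵢ) / (Σ P·[cation]ᵢ + Σ P·[anion]ₒ)]
Numerator = 1×9.58 + 0.11×114 + 0.062×8.14 = 22.62
Denominator = 1×119 + 0.11×29.6 + 0.062×129 = 130.3
Vm = 58.8 · log₁₀(0.1737) = 58.8 × (-0.7602) = -44.70 mV

-45 mV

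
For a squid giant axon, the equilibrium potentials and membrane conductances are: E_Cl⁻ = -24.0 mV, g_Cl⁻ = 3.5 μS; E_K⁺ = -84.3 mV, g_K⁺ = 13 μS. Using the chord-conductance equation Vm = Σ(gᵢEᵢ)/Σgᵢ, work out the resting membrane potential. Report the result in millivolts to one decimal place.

-71.5 mV

Σ gᵢEᵢ = 3.5·(-24.0) + 13·(-84.3) = -1179.90
Σ gᵢ = 3.5 + 13 = 16.5
Vm = -1179.90 / 16.5 = -71.51 mV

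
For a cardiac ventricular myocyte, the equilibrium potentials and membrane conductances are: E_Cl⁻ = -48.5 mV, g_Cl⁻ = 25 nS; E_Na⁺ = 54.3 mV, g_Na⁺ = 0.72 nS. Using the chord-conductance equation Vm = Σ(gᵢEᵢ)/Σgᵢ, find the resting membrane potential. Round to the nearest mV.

-46 mV

Σ gᵢEᵢ = 25·(-48.5) + 0.72·(54.3) = -1173.40
Σ gᵢ = 25 + 0.72 = 25.72
Vm = -1173.40 / 25.72 = -45.62 mV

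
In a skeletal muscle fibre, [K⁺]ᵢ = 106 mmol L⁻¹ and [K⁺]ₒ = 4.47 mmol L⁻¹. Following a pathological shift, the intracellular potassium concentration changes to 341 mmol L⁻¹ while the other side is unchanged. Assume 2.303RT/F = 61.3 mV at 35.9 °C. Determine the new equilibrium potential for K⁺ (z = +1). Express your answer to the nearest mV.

After the shift: [K⁺]_out = 4.47, [K⁺]_in = 341 mmol L⁻¹.
E_new = (61.3/1)·log₁₀(4.47/341) = 61.30 · (-1.8824) = -115.39 mV

-115 mV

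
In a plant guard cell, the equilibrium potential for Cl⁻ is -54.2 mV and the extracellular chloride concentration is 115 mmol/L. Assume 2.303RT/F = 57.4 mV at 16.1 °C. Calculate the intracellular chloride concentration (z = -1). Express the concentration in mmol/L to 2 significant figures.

Nernst: E = (57.4/-1) · log₁₀([out]/[in]), so log₁₀([out]/[in]) = -54.2 × -1 / 57.4 = 0.9443.
[out]/[in] = 10^(0.9443) = 8.795.
[in] = 115 / 8.795 = 13.08 mmol/L.

13 mmol/L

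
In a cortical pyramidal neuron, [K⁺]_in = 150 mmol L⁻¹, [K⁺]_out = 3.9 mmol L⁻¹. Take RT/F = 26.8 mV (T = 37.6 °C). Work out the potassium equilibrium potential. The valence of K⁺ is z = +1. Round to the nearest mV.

-98 mV

E = (26.8/z) · ln([K⁺]_out/[K⁺]_in) with z = +1.
= (26.8/1) · ln(3.9/150) = 26.80 · ln(0.026)
= 26.80 · (-3.6497) = -97.81 mV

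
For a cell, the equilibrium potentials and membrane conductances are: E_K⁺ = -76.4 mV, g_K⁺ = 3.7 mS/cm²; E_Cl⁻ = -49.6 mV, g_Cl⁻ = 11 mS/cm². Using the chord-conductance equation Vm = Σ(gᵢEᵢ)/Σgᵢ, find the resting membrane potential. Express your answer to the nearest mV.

Σ gᵢEᵢ = 3.7·(-76.4) + 11·(-49.6) = -828.28
Σ gᵢ = 3.7 + 11 = 14.7
Vm = -828.28 / 14.7 = -56.35 mV

-56 mV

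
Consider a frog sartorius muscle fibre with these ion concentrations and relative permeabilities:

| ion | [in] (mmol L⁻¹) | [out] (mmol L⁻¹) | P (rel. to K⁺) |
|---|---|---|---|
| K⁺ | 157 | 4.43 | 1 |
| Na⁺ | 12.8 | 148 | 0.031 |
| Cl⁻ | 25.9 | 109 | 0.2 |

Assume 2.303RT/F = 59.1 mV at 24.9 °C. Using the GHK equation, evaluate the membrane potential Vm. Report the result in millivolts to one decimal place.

Vm = 59.1 · log₁₀[(Σ P·[cation]ₒ + Σ P·[anion]ᵢ) / (Σ P·[cation]ᵢ + Σ P·[anion]ₒ)]
Numerator = 1×4.43 + 0.031×148 + 0.2×25.9 = 14.2
Denominator = 1×157 + 0.031×12.8 + 0.2×109 = 179.2
Vm = 59.1 · log₁₀(0.079231) = 59.1 × (-1.1011) = -65.08 mV

-65.1 mV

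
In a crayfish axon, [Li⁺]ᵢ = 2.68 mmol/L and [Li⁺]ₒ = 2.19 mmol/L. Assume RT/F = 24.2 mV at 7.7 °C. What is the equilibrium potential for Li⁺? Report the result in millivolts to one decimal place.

-4.9 mV

E = (24.2/z) · ln([Li⁺]_out/[Li⁺]_in) with z = +1.
= (24.2/1) · ln(2.19/2.68) = 24.20 · ln(0.8172)
= 24.20 · (-0.2019) = -4.89 mV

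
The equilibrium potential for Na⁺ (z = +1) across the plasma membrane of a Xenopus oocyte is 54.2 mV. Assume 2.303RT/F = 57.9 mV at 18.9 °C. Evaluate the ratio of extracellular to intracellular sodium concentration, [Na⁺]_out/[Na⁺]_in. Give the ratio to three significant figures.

8.63

log₁₀([out]/[in]) = E·z/(57.9) = 54.2 × 1 / 57.9 = 0.9361
[out]/[in] = 10^(0.9361) = 8.632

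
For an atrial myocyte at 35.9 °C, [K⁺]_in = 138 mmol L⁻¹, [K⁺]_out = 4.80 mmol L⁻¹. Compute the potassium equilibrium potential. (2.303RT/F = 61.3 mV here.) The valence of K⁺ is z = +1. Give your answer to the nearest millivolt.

E = (61.3/z) · log₁₀([K⁺]_out/[K⁺]_in) with z = +1.
= (61.3/1) · log₁₀(4.80/138) = 61.30 · log₁₀(0.03478)
= 61.30 · (-1.4586) = -89.41 mV

-89 mV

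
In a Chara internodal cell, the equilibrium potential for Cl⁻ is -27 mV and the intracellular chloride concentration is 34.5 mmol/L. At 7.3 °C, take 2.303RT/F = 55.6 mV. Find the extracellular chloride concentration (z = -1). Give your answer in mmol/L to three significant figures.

106 mmol/L

Nernst: E = (55.6/-1) · log₁₀([out]/[in]), so log₁₀([out]/[in]) = -27.0 × -1 / 55.6 = 0.4856.
[out]/[in] = 10^(0.4856) = 3.059.
[out] = 3.059 × 34.5 = 105.5 mmol/L.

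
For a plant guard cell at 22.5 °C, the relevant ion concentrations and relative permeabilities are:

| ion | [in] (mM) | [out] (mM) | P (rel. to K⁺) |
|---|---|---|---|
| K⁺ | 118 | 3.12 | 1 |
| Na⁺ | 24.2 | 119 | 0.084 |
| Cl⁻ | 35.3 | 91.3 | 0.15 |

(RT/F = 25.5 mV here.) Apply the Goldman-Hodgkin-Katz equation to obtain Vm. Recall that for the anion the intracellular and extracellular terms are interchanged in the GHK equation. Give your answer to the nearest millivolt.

Vm = 25.5 · ln[(Σ P·[cation]ₒ + Σ P·[anion]ᵢ) / (Σ P·[cation]ᵢ + Σ P·[anion]ₒ)]
Numerator = 1×3.12 + 0.084×119 + 0.15×35.3 = 18.41
Denominator = 1×118 + 0.084×24.2 + 0.15×91.3 = 133.7
Vm = 25.5 · ln(0.13768) = 25.5 × (-1.9829) = -50.56 mV

-51 mV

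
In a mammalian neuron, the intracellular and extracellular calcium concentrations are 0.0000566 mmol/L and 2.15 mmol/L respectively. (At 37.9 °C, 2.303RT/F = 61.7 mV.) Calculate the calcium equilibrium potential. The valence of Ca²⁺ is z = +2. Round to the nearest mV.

E = (61.7/z) · log₁₀([Ca²⁺]_out/[Ca²⁺]_in) with z = +2.
= (61.7/2) · log₁₀(2.15/0.0000566) = 30.85 · log₁₀(3.799e+04)
= 30.85 · (4.5796) = 141.28 mV

141 mV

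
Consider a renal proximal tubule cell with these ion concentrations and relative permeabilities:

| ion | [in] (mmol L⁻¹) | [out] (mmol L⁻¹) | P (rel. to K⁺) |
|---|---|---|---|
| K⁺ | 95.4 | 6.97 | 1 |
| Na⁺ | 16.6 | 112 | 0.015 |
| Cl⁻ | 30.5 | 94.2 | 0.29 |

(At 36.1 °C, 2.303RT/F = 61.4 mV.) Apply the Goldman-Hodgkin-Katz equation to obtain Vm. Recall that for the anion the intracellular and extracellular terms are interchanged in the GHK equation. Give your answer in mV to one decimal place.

-52.0 mV

Vm = 61.4 · log₁₀[(Σ P·[cation]ₒ + Σ P·[anion]ᵢ) / (Σ P·[cation]ᵢ + Σ P·[anion]ₒ)]
Numerator = 1×6.97 + 0.015×112 + 0.29×30.5 = 17.49
Denominator = 1×95.4 + 0.015×16.6 + 0.29×94.2 = 123
Vm = 61.4 · log₁₀(0.14227) = 61.4 × (-0.8469) = -52.00 mV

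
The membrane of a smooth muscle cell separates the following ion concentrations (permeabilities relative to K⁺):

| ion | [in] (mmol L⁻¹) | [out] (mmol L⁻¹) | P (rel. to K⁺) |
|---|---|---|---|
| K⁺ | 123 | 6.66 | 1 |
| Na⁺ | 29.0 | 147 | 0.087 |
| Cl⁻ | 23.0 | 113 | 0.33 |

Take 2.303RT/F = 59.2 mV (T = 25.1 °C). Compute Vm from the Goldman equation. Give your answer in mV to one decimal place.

Vm = 59.2 · log₁₀[(Σ P·[cation]ₒ + Σ P·[anion]ᵢ) / (Σ P·[cation]ᵢ + Σ P·[anion]ₒ)]
Numerator = 1×6.66 + 0.087×147 + 0.33×23.0 = 27.04
Denominator = 1×123 + 0.087×29.0 + 0.33×113 = 162.8
Vm = 59.2 · log₁₀(0.16607) = 59.2 × (-0.7797) = -46.16 mV

-46.2 mV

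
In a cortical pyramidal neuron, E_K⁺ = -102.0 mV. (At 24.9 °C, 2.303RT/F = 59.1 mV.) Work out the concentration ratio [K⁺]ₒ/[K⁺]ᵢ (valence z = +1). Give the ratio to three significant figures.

0.0188

log₁₀([out]/[in]) = E·z/(59.1) = -102.0 × 1 / 59.1 = -1.7259
[out]/[in] = 10^(-1.7259) = 0.0188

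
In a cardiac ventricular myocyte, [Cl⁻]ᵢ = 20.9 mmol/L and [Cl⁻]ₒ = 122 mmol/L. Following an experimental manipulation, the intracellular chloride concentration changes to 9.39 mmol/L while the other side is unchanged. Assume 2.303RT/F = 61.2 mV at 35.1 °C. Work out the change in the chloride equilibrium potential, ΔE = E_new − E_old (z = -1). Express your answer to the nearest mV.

E_old = (61.2/-1)·log₁₀(122/20.9) = -46.89 mV
E_new = (61.2/-1)·log₁₀(122/9.39) = -68.16 mV
ΔE = -68.16 − (-46.89) = -21.27 mV

-21 mV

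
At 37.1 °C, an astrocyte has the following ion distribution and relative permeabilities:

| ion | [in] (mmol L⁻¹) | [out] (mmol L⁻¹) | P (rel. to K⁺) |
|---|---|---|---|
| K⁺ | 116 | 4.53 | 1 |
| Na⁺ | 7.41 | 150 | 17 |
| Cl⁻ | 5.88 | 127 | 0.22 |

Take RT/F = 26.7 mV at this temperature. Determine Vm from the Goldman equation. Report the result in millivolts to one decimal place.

Vm = 26.7 · ln[(Σ P·[cation]ₒ + Σ P·[anion]ᵢ) / (Σ P·[cation]ᵢ + Σ P·[anion]ₒ)]
Numerator = 1×4.53 + 17×150 + 0.22×5.88 = 2556
Denominator = 1×116 + 17×7.41 + 0.22×127 = 269.9
Vm = 26.7 · ln(9.4692) = 26.7 × (2.2480) = 60.02 mV

60.0 mV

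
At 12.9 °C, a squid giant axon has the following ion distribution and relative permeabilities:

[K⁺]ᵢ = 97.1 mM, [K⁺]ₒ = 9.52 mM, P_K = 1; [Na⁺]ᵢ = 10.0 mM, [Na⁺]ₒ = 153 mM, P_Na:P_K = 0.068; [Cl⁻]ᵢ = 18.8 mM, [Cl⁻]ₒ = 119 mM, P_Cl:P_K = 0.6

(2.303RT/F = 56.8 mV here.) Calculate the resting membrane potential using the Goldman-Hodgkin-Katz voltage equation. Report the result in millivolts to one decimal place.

Vm = 56.8 · log₁₀[(Σ P·[cation]ₒ + Σ P·[anion]ᵢ) / (Σ P·[cation]ᵢ + Σ P·[anion]ₒ)]
Numerator = 1×9.52 + 0.068×153 + 0.6×18.8 = 31.2
Denominator = 1×97.1 + 0.068×10.0 + 0.6×119 = 169.2
Vm = 56.8 · log₁₀(0.18444) = 56.8 × (-0.7341) = -41.70 mV

-41.7 mV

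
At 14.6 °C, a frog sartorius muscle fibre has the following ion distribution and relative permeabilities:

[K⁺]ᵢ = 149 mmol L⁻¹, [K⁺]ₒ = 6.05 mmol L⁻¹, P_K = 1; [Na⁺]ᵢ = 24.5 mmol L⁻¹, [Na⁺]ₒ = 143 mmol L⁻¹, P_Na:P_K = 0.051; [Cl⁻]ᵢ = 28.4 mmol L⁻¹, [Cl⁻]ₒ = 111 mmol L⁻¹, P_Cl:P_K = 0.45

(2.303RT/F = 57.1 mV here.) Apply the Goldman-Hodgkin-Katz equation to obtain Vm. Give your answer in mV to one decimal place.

-50.5 mV

Vm = 57.1 · log₁₀[(Σ P·[cation]ₒ + Σ P·[anion]ᵢ) / (Σ P·[cation]ᵢ + Σ P·[anion]ₒ)]
Numerator = 1×6.05 + 0.051×143 + 0.45×28.4 = 26.12
Denominator = 1×149 + 0.051×24.5 + 0.45×111 = 200.2
Vm = 57.1 · log₁₀(0.13048) = 57.1 × (-0.8844) = -50.50 mV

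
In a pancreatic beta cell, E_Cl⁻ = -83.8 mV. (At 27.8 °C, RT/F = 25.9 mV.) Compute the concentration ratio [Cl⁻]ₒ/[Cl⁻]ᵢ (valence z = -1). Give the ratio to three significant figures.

25.4

ln([out]/[in]) = E·z/(25.9) = -83.8 × -1 / 25.9 = 3.2355
[out]/[in] = e^(3.2355) = 25.42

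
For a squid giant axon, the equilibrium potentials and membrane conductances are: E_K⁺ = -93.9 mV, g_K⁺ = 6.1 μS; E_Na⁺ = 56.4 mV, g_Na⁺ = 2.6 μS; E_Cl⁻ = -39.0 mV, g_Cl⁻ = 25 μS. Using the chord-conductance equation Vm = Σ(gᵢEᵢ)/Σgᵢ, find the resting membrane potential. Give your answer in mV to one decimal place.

Σ gᵢEᵢ = 6.1·(-93.9) + 2.6·(56.4) + 25·(-39.0) = -1401.15
Σ gᵢ = 6.1 + 2.6 + 25 = 33.7
Vm = -1401.15 / 33.7 = -41.58 mV

-41.6 mV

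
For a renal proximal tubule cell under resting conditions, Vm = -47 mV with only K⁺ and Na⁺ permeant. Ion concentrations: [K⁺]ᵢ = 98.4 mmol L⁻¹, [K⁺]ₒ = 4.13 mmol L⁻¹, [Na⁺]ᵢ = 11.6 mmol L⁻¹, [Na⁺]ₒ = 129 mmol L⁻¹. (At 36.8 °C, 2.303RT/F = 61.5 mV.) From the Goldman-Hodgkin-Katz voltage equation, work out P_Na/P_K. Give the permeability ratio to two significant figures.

0.10

Let α = P_Na/P_K. GHK: Vm = 61.5·log₁₀[(Kₒ + α·Naₒ)/(Kᵢ + α·Naᵢ)].
10^(Vm/61.5) = 10^(-47.0/61.5) = 0.1721
So 0.1721·(Kᵢ + α·Naᵢ) = Kₒ + α·Naₒ → α = (0.1721·98.4 − 4.13) / (129.0 − 0.1721·11.6)
α = (16.93 − 4.13) / (129.0 − 1.996) = 12.8/127 = 0.1008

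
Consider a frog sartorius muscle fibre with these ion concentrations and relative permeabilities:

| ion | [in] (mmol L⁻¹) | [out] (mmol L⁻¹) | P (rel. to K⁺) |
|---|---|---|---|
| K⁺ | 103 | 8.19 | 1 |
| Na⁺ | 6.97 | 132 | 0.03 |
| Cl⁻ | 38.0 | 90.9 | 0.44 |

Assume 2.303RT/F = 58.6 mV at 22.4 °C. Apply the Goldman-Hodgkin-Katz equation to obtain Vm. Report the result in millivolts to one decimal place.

Vm = 58.6 · log₁₀[(Σ P·[cation]ₒ + Σ P·[anion]ᵢ) / (Σ P·[cation]ᵢ + Σ P·[anion]ₒ)]
Numerator = 1×8.19 + 0.03×132 + 0.44×38.0 = 28.87
Denominator = 1×103 + 0.03×6.97 + 0.44×90.9 = 143.2
Vm = 58.6 · log₁₀(0.2016) = 58.6 × (-0.6955) = -40.76 mV

-40.8 mV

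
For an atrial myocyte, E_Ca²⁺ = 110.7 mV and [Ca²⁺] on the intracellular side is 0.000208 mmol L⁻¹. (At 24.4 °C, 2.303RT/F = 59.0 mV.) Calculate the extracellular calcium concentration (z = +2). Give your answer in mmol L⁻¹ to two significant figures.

Nernst: E = (59.0/2) · log₁₀([out]/[in]), so log₁₀([out]/[in]) = 110.7 × 2 / 59.0 = 3.7525.
[out]/[in] = 10^(3.7525) = 5656.
[out] = 5656 × 0.000208 = 1.177 mmol L⁻¹.

1.2 mmol L⁻¹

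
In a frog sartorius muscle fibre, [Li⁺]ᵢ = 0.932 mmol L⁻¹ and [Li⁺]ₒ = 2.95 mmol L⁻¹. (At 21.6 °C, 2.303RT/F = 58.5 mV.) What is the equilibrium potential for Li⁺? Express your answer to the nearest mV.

E = (58.5/z) · log₁₀([Li⁺]_out/[Li⁺]_in) with z = +1.
= (58.5/1) · log₁₀(2.95/0.932) = 58.50 · log₁₀(3.165)
= 58.50 · (0.5004) = 29.27 mV

29 mV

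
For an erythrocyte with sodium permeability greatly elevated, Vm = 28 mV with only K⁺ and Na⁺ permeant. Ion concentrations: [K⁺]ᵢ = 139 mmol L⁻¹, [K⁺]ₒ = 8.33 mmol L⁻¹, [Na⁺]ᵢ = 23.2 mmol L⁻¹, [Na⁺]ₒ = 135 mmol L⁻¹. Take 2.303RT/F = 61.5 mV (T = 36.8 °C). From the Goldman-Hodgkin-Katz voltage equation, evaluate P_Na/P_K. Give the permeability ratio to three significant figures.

Let α = P_Na/P_K. GHK: Vm = 61.5·log₁₀[(Kₒ + α·Naₒ)/(Kᵢ + α·Naᵢ)].
10^(Vm/61.5) = 10^(28.0/61.5) = 2.8529
So 2.8529·(Kᵢ + α·Naᵢ) = Kₒ + α·Naₒ → α = (2.8529·139.0 − 8.33) / (135.0 − 2.8529·23.2)
α = (396.6 − 8.33) / (135.0 − 66.19) = 388.2/68.81 = 5.642

5.64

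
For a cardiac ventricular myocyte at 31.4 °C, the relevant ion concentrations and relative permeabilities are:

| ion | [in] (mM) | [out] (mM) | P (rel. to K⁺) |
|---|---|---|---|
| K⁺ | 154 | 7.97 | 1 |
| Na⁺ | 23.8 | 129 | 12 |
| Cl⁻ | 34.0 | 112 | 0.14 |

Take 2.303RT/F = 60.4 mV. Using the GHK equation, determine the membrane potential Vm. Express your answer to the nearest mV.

32 mV

Vm = 60.4 · log₁₀[(Σ P·[cation]ₒ + Σ P·[anion]ᵢ) / (Σ P·[cation]ᵢ + Σ P·[anion]ₒ)]
Numerator = 1×7.97 + 12×129 + 0.14×34.0 = 1561
Denominator = 1×154 + 12×23.8 + 0.14×112 = 455.3
Vm = 60.4 · log₁₀(3.4281) = 60.4 × (0.5350) = 32.32 mV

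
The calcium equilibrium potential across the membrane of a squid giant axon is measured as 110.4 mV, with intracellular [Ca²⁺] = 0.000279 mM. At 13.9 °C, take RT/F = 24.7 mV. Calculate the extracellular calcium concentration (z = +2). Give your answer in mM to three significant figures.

2.13 mM

Nernst: E = (24.7/2) · ln([out]/[in]), so ln([out]/[in]) = 110.4 × 2 / 24.7 = 8.9393.
[out]/[in] = e^(8.9393) = 7626.
[out] = 7626 × 0.000279 = 2.128 mM.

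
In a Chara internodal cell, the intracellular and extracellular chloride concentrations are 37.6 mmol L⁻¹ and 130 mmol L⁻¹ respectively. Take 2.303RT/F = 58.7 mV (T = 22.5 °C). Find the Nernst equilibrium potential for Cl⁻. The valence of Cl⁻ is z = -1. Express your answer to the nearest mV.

-32 mV

E = (58.7/z) · log₁₀([Cl⁻]_out/[Cl⁻]_in) with z = -1.
For an anion, dividing by z = -1 reverses the sign.
= (58.7/-1) · log₁₀(130/37.6) = -58.70 · log₁₀(3.457)
= -58.70 · (0.5388) = -31.62 mV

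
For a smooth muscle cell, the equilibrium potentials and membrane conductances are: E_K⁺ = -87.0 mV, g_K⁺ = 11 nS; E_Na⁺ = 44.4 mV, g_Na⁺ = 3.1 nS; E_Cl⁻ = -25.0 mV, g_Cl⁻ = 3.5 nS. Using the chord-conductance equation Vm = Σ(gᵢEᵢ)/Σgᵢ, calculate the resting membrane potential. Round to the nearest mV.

Σ gᵢEᵢ = 11·(-87.0) + 3.1·(44.4) + 3.5·(-25.0) = -906.86
Σ gᵢ = 11 + 3.1 + 3.5 = 17.6
Vm = -906.86 / 17.6 = -51.53 mV

-52 mV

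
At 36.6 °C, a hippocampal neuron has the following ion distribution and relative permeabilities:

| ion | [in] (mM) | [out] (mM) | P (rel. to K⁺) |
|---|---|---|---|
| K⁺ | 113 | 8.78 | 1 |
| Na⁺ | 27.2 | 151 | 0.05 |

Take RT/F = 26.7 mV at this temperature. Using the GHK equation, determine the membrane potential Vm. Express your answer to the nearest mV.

-52 mV

Vm = 26.7 · ln[(Σ P·[cation]ₒ + Σ P·[anion]ᵢ) / (Σ P·[cation]ᵢ + Σ P·[anion]ₒ)]
Numerator = 1×8.78 + 0.05×151 = 16.33
Denominator = 1×113 + 0.05×27.2 = 114.4
Vm = 26.7 · ln(0.14279) = 26.7 × (-1.9463) = -51.97 mV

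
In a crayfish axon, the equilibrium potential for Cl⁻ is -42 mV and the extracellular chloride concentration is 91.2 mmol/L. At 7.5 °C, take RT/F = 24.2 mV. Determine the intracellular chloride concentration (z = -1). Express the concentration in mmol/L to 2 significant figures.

16 mmol/L

Nernst: E = (24.2/-1) · ln([out]/[in]), so ln([out]/[in]) = -42.0 × -1 / 24.2 = 1.7355.
[out]/[in] = e^(1.7355) = 5.672.
[in] = 91.2 / 5.672 = 16.08 mmol/L.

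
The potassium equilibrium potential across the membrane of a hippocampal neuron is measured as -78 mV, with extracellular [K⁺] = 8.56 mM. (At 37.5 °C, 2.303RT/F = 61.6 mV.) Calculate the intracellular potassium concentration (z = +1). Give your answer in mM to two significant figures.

Nernst: E = (61.6/1) · log₁₀([out]/[in]), so log₁₀([out]/[in]) = -78.0 × 1 / 61.6 = -1.2662.
[out]/[in] = 10^(-1.2662) = 0.05417.
[in] = 8.56 / 0.05417 = 158 mM.

160 mM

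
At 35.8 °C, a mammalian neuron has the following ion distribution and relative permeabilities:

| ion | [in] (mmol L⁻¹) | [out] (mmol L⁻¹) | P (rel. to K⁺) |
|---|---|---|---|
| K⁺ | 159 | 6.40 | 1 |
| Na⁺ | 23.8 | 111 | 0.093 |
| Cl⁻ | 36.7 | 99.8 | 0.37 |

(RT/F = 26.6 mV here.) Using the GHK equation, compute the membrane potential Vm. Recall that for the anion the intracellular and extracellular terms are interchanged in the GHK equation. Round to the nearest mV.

-50 mV

Vm = 26.6 · ln[(Σ P·[cation]ₒ + Σ P·[anion]ᵢ) / (Σ P·[cation]ᵢ + Σ P·[anion]ₒ)]
Numerator = 1×6.40 + 0.093×111 + 0.37×36.7 = 30.3
Denominator = 1×159 + 0.093×23.8 + 0.37×99.8 = 198.1
Vm = 26.6 · ln(0.15293) = 26.6 × (-1.8778) = -49.95 mV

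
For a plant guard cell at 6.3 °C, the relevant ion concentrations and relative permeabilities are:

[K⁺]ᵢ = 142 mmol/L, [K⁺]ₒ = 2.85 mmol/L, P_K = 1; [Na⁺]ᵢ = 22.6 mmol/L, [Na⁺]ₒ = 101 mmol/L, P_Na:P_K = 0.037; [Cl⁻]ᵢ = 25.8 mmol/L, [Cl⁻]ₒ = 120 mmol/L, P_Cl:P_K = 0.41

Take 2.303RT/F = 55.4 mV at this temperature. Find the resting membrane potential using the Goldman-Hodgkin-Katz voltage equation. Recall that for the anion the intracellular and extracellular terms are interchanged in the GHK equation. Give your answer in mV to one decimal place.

-58.1 mV

Vm = 55.4 · log₁₀[(Σ P·[cation]ₒ + Σ P·[anion]ᵢ) / (Σ P·[cation]ᵢ + Σ P·[anion]ₒ)]
Numerator = 1×2.85 + 0.037×101 + 0.41×25.8 = 17.16
Denominator = 1×142 + 0.037×22.6 + 0.41×120 = 192
Vm = 55.4 · log₁₀(0.089384) = 55.4 × (-1.0487) = -58.10 mV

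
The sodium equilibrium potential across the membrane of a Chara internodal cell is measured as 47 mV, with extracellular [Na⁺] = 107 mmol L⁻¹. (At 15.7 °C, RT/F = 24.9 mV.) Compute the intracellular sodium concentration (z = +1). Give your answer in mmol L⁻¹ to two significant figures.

16 mmol L⁻¹

Nernst: E = (24.9/1) · ln([out]/[in]), so ln([out]/[in]) = 47.0 × 1 / 24.9 = 1.8876.
[out]/[in] = e^(1.8876) = 6.603.
[in] = 107 / 6.603 = 16.2 mmol L⁻¹.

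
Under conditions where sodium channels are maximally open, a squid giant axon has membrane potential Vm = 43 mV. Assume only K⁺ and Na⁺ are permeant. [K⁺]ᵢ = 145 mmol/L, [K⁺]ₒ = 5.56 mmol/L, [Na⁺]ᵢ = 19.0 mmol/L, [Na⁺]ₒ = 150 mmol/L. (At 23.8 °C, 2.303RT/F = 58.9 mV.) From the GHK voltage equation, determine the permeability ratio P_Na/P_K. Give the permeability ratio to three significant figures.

16.1

Let α = P_Na/P_K. GHK: Vm = 58.9·log₁₀[(Kₒ + α·Naₒ)/(Kᵢ + α·Naᵢ)].
10^(Vm/58.9) = 10^(43.0/58.9) = 5.3709
So 5.3709·(Kᵢ + α·Naᵢ) = Kₒ + α·Naₒ → α = (5.3709·145.0 − 5.56) / (150.0 − 5.3709·19.0)
α = (778.8 − 5.56) / (150.0 − 102) = 773.2/47.95 = 16.13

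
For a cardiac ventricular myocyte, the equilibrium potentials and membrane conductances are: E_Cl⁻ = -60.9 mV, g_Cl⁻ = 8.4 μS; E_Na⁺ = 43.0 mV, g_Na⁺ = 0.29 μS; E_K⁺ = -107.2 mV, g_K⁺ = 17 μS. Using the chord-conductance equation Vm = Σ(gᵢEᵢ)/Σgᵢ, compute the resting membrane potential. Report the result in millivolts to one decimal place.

-90.4 mV

Σ gᵢEᵢ = 8.4·(-60.9) + 0.29·(43.0) + 17·(-107.2) = -2321.49
Σ gᵢ = 8.4 + 0.29 + 17 = 25.69
Vm = -2321.49 / 25.69 = -90.37 mV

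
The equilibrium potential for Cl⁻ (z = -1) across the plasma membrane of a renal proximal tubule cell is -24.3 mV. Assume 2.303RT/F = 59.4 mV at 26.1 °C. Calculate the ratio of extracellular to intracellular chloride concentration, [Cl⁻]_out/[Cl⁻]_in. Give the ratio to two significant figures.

log₁₀([out]/[in]) = E·z/(59.4) = -24.3 × -1 / 59.4 = 0.4091
[out]/[in] = 10^(0.4091) = 2.565

2.6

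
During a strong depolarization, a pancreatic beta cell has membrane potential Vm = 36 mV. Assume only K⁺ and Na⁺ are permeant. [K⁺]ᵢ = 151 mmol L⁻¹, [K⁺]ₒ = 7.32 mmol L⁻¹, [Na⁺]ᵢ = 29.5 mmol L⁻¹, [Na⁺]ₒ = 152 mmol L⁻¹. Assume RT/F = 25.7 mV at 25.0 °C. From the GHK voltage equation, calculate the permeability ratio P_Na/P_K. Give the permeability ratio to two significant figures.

Let α = P_Na/P_K. GHK: Vm = 25.7·ln[(Kₒ + α·Naₒ)/(Kᵢ + α·Naᵢ)].
e^(Vm/25.7) = e^(36.0/25.7) = 4.0584
So 4.0584·(Kᵢ + α·Naᵢ) = Kₒ + α·Naₒ → α = (4.0584·151.0 − 7.32) / (152.0 − 4.0584·29.5)
α = (612.8 − 7.32) / (152.0 − 119.7) = 605.5/32.28 = 18.76

19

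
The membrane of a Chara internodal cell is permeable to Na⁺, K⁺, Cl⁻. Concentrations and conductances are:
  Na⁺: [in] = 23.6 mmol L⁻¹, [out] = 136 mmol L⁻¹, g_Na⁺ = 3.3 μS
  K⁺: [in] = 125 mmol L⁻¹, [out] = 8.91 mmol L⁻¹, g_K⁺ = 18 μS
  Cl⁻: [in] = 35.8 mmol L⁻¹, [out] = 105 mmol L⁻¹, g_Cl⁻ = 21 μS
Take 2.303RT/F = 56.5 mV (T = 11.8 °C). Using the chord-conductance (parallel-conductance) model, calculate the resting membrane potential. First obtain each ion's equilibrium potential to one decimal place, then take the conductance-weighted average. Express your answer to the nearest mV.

-37 mV

E_Na⁺ = (56.5/1)·log₁₀(136/23.6) = 43.0 mV
E_K⁺ = (56.5/1)·log₁₀(8.91/125) = -64.8 mV
E_Cl⁻ = (56.5/-1)·log₁₀(105/35.8) = -26.4 mV
Vm = (Σ gᵢEᵢ)/(Σ gᵢ) = (3.3·43.0 + 18·-64.8 + 21·-26.4) / (3.3 + 18 + 21)
= -1578.90 / 42.3 = -37.33 mV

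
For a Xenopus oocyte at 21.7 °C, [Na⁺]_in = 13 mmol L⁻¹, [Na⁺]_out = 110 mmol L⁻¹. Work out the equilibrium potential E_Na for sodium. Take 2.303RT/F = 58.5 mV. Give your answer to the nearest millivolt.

54 mV

E = (58.5/z) · log₁₀([Na⁺]_out/[Na⁺]_in) with z = +1.
= (58.5/1) · log₁₀(110/13) = 58.50 · log₁₀(8.462)
= 58.50 · (0.9274) = 54.26 mV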